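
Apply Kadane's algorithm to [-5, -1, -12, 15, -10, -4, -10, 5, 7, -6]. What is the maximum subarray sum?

Using Kadane's algorithm on [-5, -1, -12, 15, -10, -4, -10, 5, 7, -6]:

Scanning through the array:
Position 1 (value -1): max_ending_here = -1, max_so_far = -1
Position 2 (value -12): max_ending_here = -12, max_so_far = -1
Position 3 (value 15): max_ending_here = 15, max_so_far = 15
Position 4 (value -10): max_ending_here = 5, max_so_far = 15
Position 5 (value -4): max_ending_here = 1, max_so_far = 15
Position 6 (value -10): max_ending_here = -9, max_so_far = 15
Position 7 (value 5): max_ending_here = 5, max_so_far = 15
Position 8 (value 7): max_ending_here = 12, max_so_far = 15
Position 9 (value -6): max_ending_here = 6, max_so_far = 15

Maximum subarray: [15]
Maximum sum: 15

The maximum subarray is [15] with sum 15. This subarray runs from index 3 to index 3.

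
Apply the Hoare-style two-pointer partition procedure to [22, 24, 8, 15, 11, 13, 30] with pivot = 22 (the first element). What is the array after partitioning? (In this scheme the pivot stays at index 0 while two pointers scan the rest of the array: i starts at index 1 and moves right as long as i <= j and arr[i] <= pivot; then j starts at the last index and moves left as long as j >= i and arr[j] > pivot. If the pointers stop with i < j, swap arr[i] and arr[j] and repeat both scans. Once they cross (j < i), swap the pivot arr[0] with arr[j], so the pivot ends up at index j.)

Hoare-style two-pointer partition with pivot = 22:

Initial array: [22, 24, 8, 15, 11, 13, 30]

Pointers start at i = 1, j = 6.
i stops at index 1 (arr[1]=24 > 22), j stops at index 5 (arr[5]=13 <= 22): swap arr[1] and arr[5], array becomes [22, 13, 8, 15, 11, 24, 30]
i ends at 5, j ends at 4: the pointers have crossed (j < i), so scanning stops.

Swap pivot arr[0] with arr[4] to place pivot at position 4: [11, 13, 8, 15, 22, 24, 30]
Pivot position: 4

After partitioning with pivot 22, the array becomes [11, 13, 8, 15, 22, 24, 30]. The pivot is placed at index 4. All elements to the left of the pivot are <= 22, and all elements to the right are > 22.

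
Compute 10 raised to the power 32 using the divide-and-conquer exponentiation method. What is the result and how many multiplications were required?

Computing 10^32 by squaring (build up from 10^1; each line after the first costs one multiplication):

10^1 = 10
10^2 = (10^1)^2 = 10^2 = 100
10^4 = (10^2)^2 = 100^2 = 10000
10^8 = (10^4)^2 = 10000^2 = 100000000
10^16 = (10^8)^2 = 100000000^2 = 10000000000000000
10^32 = (10^16)^2 = 10000000000000000^2 = 100000000000000000000000000000000

Result: 100000000000000000000000000000000
Multiplications needed: 5 (5 lines after 10^1)

10^32 = 100000000000000000000000000000000. Using exponentiation by squaring, this requires 5 multiplications. The key idea: if the exponent is even, square the half-power; if odd, multiply by the base once.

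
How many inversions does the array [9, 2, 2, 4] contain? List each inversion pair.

Finding inversions in [9, 2, 2, 4]:

(0, 1): arr[0]=9 > arr[1]=2
(0, 2): arr[0]=9 > arr[2]=2
(0, 3): arr[0]=9 > arr[3]=4

Total inversions: 3

The array has 3 inversion(s): (0,1), (0,2), (0,3). Each pair (i,j) satisfies i < j and arr[i] > arr[j].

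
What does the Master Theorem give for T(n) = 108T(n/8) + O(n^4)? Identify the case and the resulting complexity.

Master Theorem for T(n) = 108T(n/8) + O(n^4):

a = 108, b = 8, c = 4
log_b(a) = log_8(108) = 2.2516

Case 3: c = 4 > log_8(108) = 2.2516
T(n) = O(n^4) = O(n^4)

For T(n) = 108T(n/8) + O(n^4): log_8(108) = 2.2516. This is Case 3 of the Master Theorem (c > log_b(a), work dominated by root), giving O(n^4).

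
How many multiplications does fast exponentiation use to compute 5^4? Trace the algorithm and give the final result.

Computing 5^4 by squaring (build up from 5^1; each line after the first costs one multiplication):

5^1 = 5
5^2 = (5^1)^2 = 5^2 = 25
5^4 = (5^2)^2 = 25^2 = 625

Result: 625
Multiplications needed: 2 (2 lines after 5^1)

5^4 = 625. Using exponentiation by squaring, this requires 2 multiplications. The key idea: if the exponent is even, square the half-power; if odd, multiply by the base once.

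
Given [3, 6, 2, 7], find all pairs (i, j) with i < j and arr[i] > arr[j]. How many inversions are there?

Finding inversions in [3, 6, 2, 7]:

(0, 2): arr[0]=3 > arr[2]=2
(1, 2): arr[1]=6 > arr[2]=2

Total inversions: 2

The array has 2 inversion(s): (0,2), (1,2). Each pair (i,j) satisfies i < j and arr[i] > arr[j].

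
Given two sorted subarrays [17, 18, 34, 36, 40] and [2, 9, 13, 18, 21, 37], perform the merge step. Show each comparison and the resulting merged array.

Merging process:

Compare 17 vs 2: take 2 from right. Merged: [2]
Compare 17 vs 9: take 9 from right. Merged: [2, 9]
Compare 17 vs 13: take 13 from right. Merged: [2, 9, 13]
Compare 17 vs 18: take 17 from left. Merged: [2, 9, 13, 17]
Compare 18 vs 18: take 18 from left. Merged: [2, 9, 13, 17, 18]
Compare 34 vs 18: take 18 from right. Merged: [2, 9, 13, 17, 18, 18]
Compare 34 vs 21: take 21 from right. Merged: [2, 9, 13, 17, 18, 18, 21]
Compare 34 vs 37: take 34 from left. Merged: [2, 9, 13, 17, 18, 18, 21, 34]
Compare 36 vs 37: take 36 from left. Merged: [2, 9, 13, 17, 18, 18, 21, 34, 36]
Compare 40 vs 37: take 37 from right. Merged: [2, 9, 13, 17, 18, 18, 21, 34, 36, 37]
Append remaining from left: [40]. Merged: [2, 9, 13, 17, 18, 18, 21, 34, 36, 37, 40]

Final merged array: [2, 9, 13, 17, 18, 18, 21, 34, 36, 37, 40]
Total comparisons: 10

The merged array is [2, 9, 13, 17, 18, 18, 21, 34, 36, 37, 40], requiring 10 comparisons. The merge step runs in O(n) time where n is the total number of elements.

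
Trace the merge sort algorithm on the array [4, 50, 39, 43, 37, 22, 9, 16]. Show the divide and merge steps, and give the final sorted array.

Merge sort trace:

Split: [4, 50, 39, 43, 37, 22, 9, 16] -> [4, 50, 39, 43] and [37, 22, 9, 16]
  Split: [4, 50, 39, 43] -> [4, 50] and [39, 43]
    Split: [4, 50] -> [4] and [50]
    Merge: [4] + [50] -> [4, 50]
    Split: [39, 43] -> [39] and [43]
    Merge: [39] + [43] -> [39, 43]
  Merge: [4, 50] + [39, 43] -> [4, 39, 43, 50]
  Split: [37, 22, 9, 16] -> [37, 22] and [9, 16]
    Split: [37, 22] -> [37] and [22]
    Merge: [37] + [22] -> [22, 37]
    Split: [9, 16] -> [9] and [16]
    Merge: [9] + [16] -> [9, 16]
  Merge: [22, 37] + [9, 16] -> [9, 16, 22, 37]
Merge: [4, 39, 43, 50] + [9, 16, 22, 37] -> [4, 9, 16, 22, 37, 39, 43, 50]

Final sorted array: [4, 9, 16, 22, 37, 39, 43, 50]

The merge sort proceeds by recursively splitting the array and merging sorted halves.
After all merges, the sorted array is [4, 9, 16, 22, 37, 39, 43, 50].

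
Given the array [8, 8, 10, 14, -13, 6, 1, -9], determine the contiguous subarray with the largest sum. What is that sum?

Using Kadane's algorithm on [8, 8, 10, 14, -13, 6, 1, -9]:

Scanning through the array:
Position 1 (value 8): max_ending_here = 16, max_so_far = 16
Position 2 (value 10): max_ending_here = 26, max_so_far = 26
Position 3 (value 14): max_ending_here = 40, max_so_far = 40
Position 4 (value -13): max_ending_here = 27, max_so_far = 40
Position 5 (value 6): max_ending_here = 33, max_so_far = 40
Position 6 (value 1): max_ending_here = 34, max_so_far = 40
Position 7 (value -9): max_ending_here = 25, max_so_far = 40

Maximum subarray: [8, 8, 10, 14]
Maximum sum: 40

The maximum subarray is [8, 8, 10, 14] with sum 40. This subarray runs from index 0 to index 3.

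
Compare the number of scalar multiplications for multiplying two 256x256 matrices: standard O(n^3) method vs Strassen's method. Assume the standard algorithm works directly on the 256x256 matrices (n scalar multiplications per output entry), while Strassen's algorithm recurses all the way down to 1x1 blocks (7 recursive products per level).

Matrix multiplication for 256x256 matrices:

Standard algorithm: 256^3 = 16777216 multiplications
Strassen's algorithm: 7^(log2(256)) = 7^8 = 5764801 multiplications
Savings: 16777216 - 5764801 = 11012415 multiplications

Standard: 16777216 multiplications (256^3). Strassen: 5764801 multiplications (7^8). Strassen reduces 8 recursive multiplications to 7 at each level.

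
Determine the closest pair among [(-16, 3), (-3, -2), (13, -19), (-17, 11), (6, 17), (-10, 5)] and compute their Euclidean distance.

Computing all pairwise distances among 6 points:

d((-16, 3), (-3, -2)) = 13.9284
d((-16, 3), (13, -19)) = 36.4005
d((-16, 3), (-17, 11)) = 8.0623
d((-16, 3), (6, 17)) = 26.0768
d((-16, 3), (-10, 5)) = 6.3246 <-- minimum
d((-3, -2), (13, -19)) = 23.3452
d((-3, -2), (-17, 11)) = 19.105
d((-3, -2), (6, 17)) = 21.0238
d((-3, -2), (-10, 5)) = 9.8995
d((13, -19), (-17, 11)) = 42.4264
d((13, -19), (6, 17)) = 36.6742
d((13, -19), (-10, 5)) = 33.2415
d((-17, 11), (6, 17)) = 23.7697
d((-17, 11), (-10, 5)) = 9.2195
d((6, 17), (-10, 5)) = 20.0

Closest pair: (-16, 3) and (-10, 5) with distance 6.3246

The closest pair is (-16, 3) and (-10, 5) with Euclidean distance 6.3246. For 6 points, brute-force pairwise comparison is shown above. For large n, the divide-and-conquer algorithm (sort by x, recurse on halves, check the dividing strip) achieves O(n log n).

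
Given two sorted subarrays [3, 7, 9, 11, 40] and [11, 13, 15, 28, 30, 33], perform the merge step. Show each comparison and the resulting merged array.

Merging process:

Compare 3 vs 11: take 3 from left. Merged: [3]
Compare 7 vs 11: take 7 from left. Merged: [3, 7]
Compare 9 vs 11: take 9 from left. Merged: [3, 7, 9]
Compare 11 vs 11: take 11 from left. Merged: [3, 7, 9, 11]
Compare 40 vs 11: take 11 from right. Merged: [3, 7, 9, 11, 11]
Compare 40 vs 13: take 13 from right. Merged: [3, 7, 9, 11, 11, 13]
Compare 40 vs 15: take 15 from right. Merged: [3, 7, 9, 11, 11, 13, 15]
Compare 40 vs 28: take 28 from right. Merged: [3, 7, 9, 11, 11, 13, 15, 28]
Compare 40 vs 30: take 30 from right. Merged: [3, 7, 9, 11, 11, 13, 15, 28, 30]
Compare 40 vs 33: take 33 from right. Merged: [3, 7, 9, 11, 11, 13, 15, 28, 30, 33]
Append remaining from left: [40]. Merged: [3, 7, 9, 11, 11, 13, 15, 28, 30, 33, 40]

Final merged array: [3, 7, 9, 11, 11, 13, 15, 28, 30, 33, 40]
Total comparisons: 10

The merged array is [3, 7, 9, 11, 11, 13, 15, 28, 30, 33, 40], requiring 10 comparisons. The merge step runs in O(n) time where n is the total number of elements.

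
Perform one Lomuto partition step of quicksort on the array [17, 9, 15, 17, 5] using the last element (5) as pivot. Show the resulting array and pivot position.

Lomuto partition with pivot = 5:

Initial array: [17, 9, 15, 17, 5]

arr[0]=17 > 5: no swap
arr[1]=9 > 5: no swap
arr[2]=15 > 5: no swap
arr[3]=17 > 5: no swap

Place pivot at position 0: [5, 9, 15, 17, 17]
Pivot position: 0

After partitioning with pivot 5, the array becomes [5, 9, 15, 17, 17]. The pivot is placed at index 0. All elements to the left of the pivot are <= 5, and all elements to the right are > 5.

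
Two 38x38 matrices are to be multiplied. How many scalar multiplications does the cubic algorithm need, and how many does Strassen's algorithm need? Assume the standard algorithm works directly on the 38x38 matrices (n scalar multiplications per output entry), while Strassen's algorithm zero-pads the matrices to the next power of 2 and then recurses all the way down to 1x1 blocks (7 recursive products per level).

Matrix multiplication for 38x38 matrices:

Strassen's algorithm requires power-of-2 dimensions. Pad 38x38 to 64x64 (next power of 2).

Standard algorithm: 38^3 = 54872 multiplications
Strassen's algorithm: 7^(log2(64)) = 7^6 = 117649 multiplications
Difference: 54872 - 117649 = -62777 (Strassen uses MORE here due to padding overhead — for small or just-over-power-of-2 n, padding can outweigh the per-level savings)

Standard: 54872 multiplications (38^3). Strassen: 117649 multiplications (7^6, after padding to 64x64). Strassen reduces 8 recursive multiplications to 7 at each level.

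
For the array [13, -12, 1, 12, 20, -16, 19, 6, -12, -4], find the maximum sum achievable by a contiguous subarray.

Using Kadane's algorithm on [13, -12, 1, 12, 20, -16, 19, 6, -12, -4]:

Scanning through the array:
Position 1 (value -12): max_ending_here = 1, max_so_far = 13
Position 2 (value 1): max_ending_here = 2, max_so_far = 13
Position 3 (value 12): max_ending_here = 14, max_so_far = 14
Position 4 (value 20): max_ending_here = 34, max_so_far = 34
Position 5 (value -16): max_ending_here = 18, max_so_far = 34
Position 6 (value 19): max_ending_here = 37, max_so_far = 37
Position 7 (value 6): max_ending_here = 43, max_so_far = 43
Position 8 (value -12): max_ending_here = 31, max_so_far = 43
Position 9 (value -4): max_ending_here = 27, max_so_far = 43

Maximum subarray: [13, -12, 1, 12, 20, -16, 19, 6]
Maximum sum: 43

The maximum subarray is [13, -12, 1, 12, 20, -16, 19, 6] with sum 43. This subarray runs from index 0 to index 7.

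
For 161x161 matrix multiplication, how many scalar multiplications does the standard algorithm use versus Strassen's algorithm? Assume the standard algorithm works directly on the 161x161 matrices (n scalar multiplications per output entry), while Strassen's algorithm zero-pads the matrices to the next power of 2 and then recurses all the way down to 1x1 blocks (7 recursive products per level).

Matrix multiplication for 161x161 matrices:

Strassen's algorithm requires power-of-2 dimensions. Pad 161x161 to 256x256 (next power of 2).

Standard algorithm: 161^3 = 4173281 multiplications
Strassen's algorithm: 7^(log2(256)) = 7^8 = 5764801 multiplications
Difference: 4173281 - 5764801 = -1591520 (Strassen uses MORE here due to padding overhead — for small or just-over-power-of-2 n, padding can outweigh the per-level savings)

Standard: 4173281 multiplications (161^3). Strassen: 5764801 multiplications (7^8, after padding to 256x256). Strassen reduces 8 recursive multiplications to 7 at each level.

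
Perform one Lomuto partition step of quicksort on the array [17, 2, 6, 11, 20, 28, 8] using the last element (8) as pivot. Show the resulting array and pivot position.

Lomuto partition with pivot = 8:

Initial array: [17, 2, 6, 11, 20, 28, 8]

arr[0]=17 > 8: no swap
arr[1]=2 <= 8: swap with position 0, array becomes [2, 17, 6, 11, 20, 28, 8]
arr[2]=6 <= 8: swap with position 1, array becomes [2, 6, 17, 11, 20, 28, 8]
arr[3]=11 > 8: no swap
arr[4]=20 > 8: no swap
arr[5]=28 > 8: no swap

Place pivot at position 2: [2, 6, 8, 11, 20, 28, 17]
Pivot position: 2

After partitioning with pivot 8, the array becomes [2, 6, 8, 11, 20, 28, 17]. The pivot is placed at index 2. All elements to the left of the pivot are <= 8, and all elements to the right are > 8.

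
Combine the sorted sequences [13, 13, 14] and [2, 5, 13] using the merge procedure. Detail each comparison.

Merging process:

Compare 13 vs 2: take 2 from right. Merged: [2]
Compare 13 vs 5: take 5 from right. Merged: [2, 5]
Compare 13 vs 13: take 13 from left. Merged: [2, 5, 13]
Compare 13 vs 13: take 13 from left. Merged: [2, 5, 13, 13]
Compare 14 vs 13: take 13 from right. Merged: [2, 5, 13, 13, 13]
Append remaining from left: [14]. Merged: [2, 5, 13, 13, 13, 14]

Final merged array: [2, 5, 13, 13, 13, 14]
Total comparisons: 5

The merged array is [2, 5, 13, 13, 13, 14], requiring 5 comparisons. The merge step runs in O(n) time where n is the total number of elements.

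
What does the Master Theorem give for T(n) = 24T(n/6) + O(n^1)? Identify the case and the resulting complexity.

Master Theorem for T(n) = 24T(n/6) + O(n^1):

a = 24, b = 6, c = 1
log_b(a) = log_6(24) = 1.7737

Case 1: c = 1 < log_6(24) = 1.7737
T(n) = O(n^(log_6 24))

For T(n) = 24T(n/6) + O(n^1): log_6(24) = 1.7737. This is Case 1 of the Master Theorem (c < log_b(a), work dominated by leaves), giving O(n^(log_6 24)).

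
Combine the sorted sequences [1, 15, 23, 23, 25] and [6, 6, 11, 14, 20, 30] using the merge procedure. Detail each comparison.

Merging process:

Compare 1 vs 6: take 1 from left. Merged: [1]
Compare 15 vs 6: take 6 from right. Merged: [1, 6]
Compare 15 vs 6: take 6 from right. Merged: [1, 6, 6]
Compare 15 vs 11: take 11 from right. Merged: [1, 6, 6, 11]
Compare 15 vs 14: take 14 from right. Merged: [1, 6, 6, 11, 14]
Compare 15 vs 20: take 15 from left. Merged: [1, 6, 6, 11, 14, 15]
Compare 23 vs 20: take 20 from right. Merged: [1, 6, 6, 11, 14, 15, 20]
Compare 23 vs 30: take 23 from left. Merged: [1, 6, 6, 11, 14, 15, 20, 23]
Compare 23 vs 30: take 23 from left. Merged: [1, 6, 6, 11, 14, 15, 20, 23, 23]
Compare 25 vs 30: take 25 from left. Merged: [1, 6, 6, 11, 14, 15, 20, 23, 23, 25]
Append remaining from right: [30]. Merged: [1, 6, 6, 11, 14, 15, 20, 23, 23, 25, 30]

Final merged array: [1, 6, 6, 11, 14, 15, 20, 23, 23, 25, 30]
Total comparisons: 10

The merged array is [1, 6, 6, 11, 14, 15, 20, 23, 23, 25, 30], requiring 10 comparisons. The merge step runs in O(n) time where n is the total number of elements.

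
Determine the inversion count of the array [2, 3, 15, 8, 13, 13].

Finding inversions in [2, 3, 15, 8, 13, 13]:

(2, 3): arr[2]=15 > arr[3]=8
(2, 4): arr[2]=15 > arr[4]=13
(2, 5): arr[2]=15 > arr[5]=13

Total inversions: 3

The array has 3 inversion(s): (2,3), (2,4), (2,5). Each pair (i,j) satisfies i < j and arr[i] > arr[j].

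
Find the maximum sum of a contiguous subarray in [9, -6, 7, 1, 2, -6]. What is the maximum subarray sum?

Using Kadane's algorithm on [9, -6, 7, 1, 2, -6]:

Scanning through the array:
Position 1 (value -6): max_ending_here = 3, max_so_far = 9
Position 2 (value 7): max_ending_here = 10, max_so_far = 10
Position 3 (value 1): max_ending_here = 11, max_so_far = 11
Position 4 (value 2): max_ending_here = 13, max_so_far = 13
Position 5 (value -6): max_ending_here = 7, max_so_far = 13

Maximum subarray: [9, -6, 7, 1, 2]
Maximum sum: 13

The maximum subarray is [9, -6, 7, 1, 2] with sum 13. This subarray runs from index 0 to index 4.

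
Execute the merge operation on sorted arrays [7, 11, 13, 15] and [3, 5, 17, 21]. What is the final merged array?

Merging process:

Compare 7 vs 3: take 3 from right. Merged: [3]
Compare 7 vs 5: take 5 from right. Merged: [3, 5]
Compare 7 vs 17: take 7 from left. Merged: [3, 5, 7]
Compare 11 vs 17: take 11 from left. Merged: [3, 5, 7, 11]
Compare 13 vs 17: take 13 from left. Merged: [3, 5, 7, 11, 13]
Compare 15 vs 17: take 15 from left. Merged: [3, 5, 7, 11, 13, 15]
Append remaining from right: [17, 21]. Merged: [3, 5, 7, 11, 13, 15, 17, 21]

Final merged array: [3, 5, 7, 11, 13, 15, 17, 21]
Total comparisons: 6

The merged array is [3, 5, 7, 11, 13, 15, 17, 21], requiring 6 comparisons. The merge step runs in O(n) time where n is the total number of elements.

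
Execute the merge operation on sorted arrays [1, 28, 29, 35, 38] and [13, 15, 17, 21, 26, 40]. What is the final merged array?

Merging process:

Compare 1 vs 13: take 1 from left. Merged: [1]
Compare 28 vs 13: take 13 from right. Merged: [1, 13]
Compare 28 vs 15: take 15 from right. Merged: [1, 13, 15]
Compare 28 vs 17: take 17 from right. Merged: [1, 13, 15, 17]
Compare 28 vs 21: take 21 from right. Merged: [1, 13, 15, 17, 21]
Compare 28 vs 26: take 26 from right. Merged: [1, 13, 15, 17, 21, 26]
Compare 28 vs 40: take 28 from left. Merged: [1, 13, 15, 17, 21, 26, 28]
Compare 29 vs 40: take 29 from left. Merged: [1, 13, 15, 17, 21, 26, 28, 29]
Compare 35 vs 40: take 35 from left. Merged: [1, 13, 15, 17, 21, 26, 28, 29, 35]
Compare 38 vs 40: take 38 from left. Merged: [1, 13, 15, 17, 21, 26, 28, 29, 35, 38]
Append remaining from right: [40]. Merged: [1, 13, 15, 17, 21, 26, 28, 29, 35, 38, 40]

Final merged array: [1, 13, 15, 17, 21, 26, 28, 29, 35, 38, 40]
Total comparisons: 10

The merged array is [1, 13, 15, 17, 21, 26, 28, 29, 35, 38, 40], requiring 10 comparisons. The merge step runs in O(n) time where n is the total number of elements.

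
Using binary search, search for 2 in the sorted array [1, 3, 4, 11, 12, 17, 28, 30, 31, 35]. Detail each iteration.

Binary search for 2 in [1, 3, 4, 11, 12, 17, 28, 30, 31, 35]:

lo=0, hi=9, mid=4, arr[mid]=12 -> 12 > 2, search left half
lo=0, hi=3, mid=1, arr[mid]=3 -> 3 > 2, search left half
lo=0, hi=0, mid=0, arr[mid]=1 -> 1 < 2, search right half
lo=1 > hi=0, target 2 not found

Binary search determines that 2 is not in the array after 3 comparisons. The search space was exhausted without finding the target.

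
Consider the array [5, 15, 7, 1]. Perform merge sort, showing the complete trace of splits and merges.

Merge sort trace:

Split: [5, 15, 7, 1] -> [5, 15] and [7, 1]
  Split: [5, 15] -> [5] and [15]
  Merge: [5] + [15] -> [5, 15]
  Split: [7, 1] -> [7] and [1]
  Merge: [7] + [1] -> [1, 7]
Merge: [5, 15] + [1, 7] -> [1, 5, 7, 15]

Final sorted array: [1, 5, 7, 15]

The merge sort proceeds by recursively splitting the array and merging sorted halves.
After all merges, the sorted array is [1, 5, 7, 15].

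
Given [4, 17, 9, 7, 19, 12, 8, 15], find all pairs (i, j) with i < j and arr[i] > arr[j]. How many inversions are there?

Finding inversions in [4, 17, 9, 7, 19, 12, 8, 15]:

(1, 2): arr[1]=17 > arr[2]=9
(1, 3): arr[1]=17 > arr[3]=7
(1, 5): arr[1]=17 > arr[5]=12
(1, 6): arr[1]=17 > arr[6]=8
(1, 7): arr[1]=17 > arr[7]=15
(2, 3): arr[2]=9 > arr[3]=7
(2, 6): arr[2]=9 > arr[6]=8
(4, 5): arr[4]=19 > arr[5]=12
(4, 6): arr[4]=19 > arr[6]=8
(4, 7): arr[4]=19 > arr[7]=15
(5, 6): arr[5]=12 > arr[6]=8

Total inversions: 11

The array has 11 inversion(s): (1,2), (1,3), (1,5), (1,6), (1,7), (2,3), (2,6), (4,5), (4,6), (4,7), (5,6). Each pair (i,j) satisfies i < j and arr[i] > arr[j].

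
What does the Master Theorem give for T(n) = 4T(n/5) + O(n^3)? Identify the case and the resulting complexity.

Master Theorem for T(n) = 4T(n/5) + O(n^3):

a = 4, b = 5, c = 3
log_b(a) = log_5(4) = 0.8614

Case 3: c = 3 > log_5(4) = 0.8614
T(n) = O(n^3) = O(n^3)

For T(n) = 4T(n/5) + O(n^3): log_5(4) = 0.8614. This is Case 3 of the Master Theorem (c > log_b(a), work dominated by root), giving O(n^3).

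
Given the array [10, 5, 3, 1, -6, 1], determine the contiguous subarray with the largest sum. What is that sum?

Using Kadane's algorithm on [10, 5, 3, 1, -6, 1]:

Scanning through the array:
Position 1 (value 5): max_ending_here = 15, max_so_far = 15
Position 2 (value 3): max_ending_here = 18, max_so_far = 18
Position 3 (value 1): max_ending_here = 19, max_so_far = 19
Position 4 (value -6): max_ending_here = 13, max_so_far = 19
Position 5 (value 1): max_ending_here = 14, max_so_far = 19

Maximum subarray: [10, 5, 3, 1]
Maximum sum: 19

The maximum subarray is [10, 5, 3, 1] with sum 19. This subarray runs from index 0 to index 3.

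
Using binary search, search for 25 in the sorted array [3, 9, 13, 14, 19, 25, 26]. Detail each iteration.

Binary search for 25 in [3, 9, 13, 14, 19, 25, 26]:

lo=0, hi=6, mid=3, arr[mid]=14 -> 14 < 25, search right half
lo=4, hi=6, mid=5, arr[mid]=25 -> Found target at index 5!

Binary search finds 25 at index 5 after 2 comparisons. The search repeatedly halves the search space by comparing with the middle element.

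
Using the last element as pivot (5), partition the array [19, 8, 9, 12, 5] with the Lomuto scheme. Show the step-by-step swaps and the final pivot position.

Lomuto partition with pivot = 5:

Initial array: [19, 8, 9, 12, 5]

arr[0]=19 > 5: no swap
arr[1]=8 > 5: no swap
arr[2]=9 > 5: no swap
arr[3]=12 > 5: no swap

Place pivot at position 0: [5, 8, 9, 12, 19]
Pivot position: 0

After partitioning with pivot 5, the array becomes [5, 8, 9, 12, 19]. The pivot is placed at index 0. All elements to the left of the pivot are <= 5, and all elements to the right are > 5.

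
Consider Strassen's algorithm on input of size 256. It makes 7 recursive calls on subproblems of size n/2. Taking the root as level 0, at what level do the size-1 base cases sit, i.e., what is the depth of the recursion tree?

For divide and conquer with division factor 2:

Problem sizes at each level:
Level 0: 256
Level 1: 128
Level 2: 64
Level 3: 32
Level 4: 16
Level 5: 8
Level 6: 4
Level 7: 2
Level 8: 1

The root is level 0 and the size-1 base case is level 8 (the tree spans levels 0 through 8, i.e. 9 levels counting the root), so the depth is the number of divisions: log_2(256) = 8

The recursion tree depth is log_2(256) = 8. At each level, the problem size is divided by 2, so it takes 8 divisions to reduce to a base case of size 1. The algorithm makes 7 recursive calls at each level.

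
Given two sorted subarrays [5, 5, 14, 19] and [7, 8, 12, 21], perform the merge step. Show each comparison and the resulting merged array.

Merging process:

Compare 5 vs 7: take 5 from left. Merged: [5]
Compare 5 vs 7: take 5 from left. Merged: [5, 5]
Compare 14 vs 7: take 7 from right. Merged: [5, 5, 7]
Compare 14 vs 8: take 8 from right. Merged: [5, 5, 7, 8]
Compare 14 vs 12: take 12 from right. Merged: [5, 5, 7, 8, 12]
Compare 14 vs 21: take 14 from left. Merged: [5, 5, 7, 8, 12, 14]
Compare 19 vs 21: take 19 from left. Merged: [5, 5, 7, 8, 12, 14, 19]
Append remaining from right: [21]. Merged: [5, 5, 7, 8, 12, 14, 19, 21]

Final merged array: [5, 5, 7, 8, 12, 14, 19, 21]
Total comparisons: 7

The merged array is [5, 5, 7, 8, 12, 14, 19, 21], requiring 7 comparisons. The merge step runs in O(n) time where n is the total number of elements.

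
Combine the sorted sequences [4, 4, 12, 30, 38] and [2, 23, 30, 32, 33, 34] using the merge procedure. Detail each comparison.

Merging process:

Compare 4 vs 2: take 2 from right. Merged: [2]
Compare 4 vs 23: take 4 from left. Merged: [2, 4]
Compare 4 vs 23: take 4 from left. Merged: [2, 4, 4]
Compare 12 vs 23: take 12 from left. Merged: [2, 4, 4, 12]
Compare 30 vs 23: take 23 from right. Merged: [2, 4, 4, 12, 23]
Compare 30 vs 30: take 30 from left. Merged: [2, 4, 4, 12, 23, 30]
Compare 38 vs 30: take 30 from right. Merged: [2, 4, 4, 12, 23, 30, 30]
Compare 38 vs 32: take 32 from right. Merged: [2, 4, 4, 12, 23, 30, 30, 32]
Compare 38 vs 33: take 33 from right. Merged: [2, 4, 4, 12, 23, 30, 30, 32, 33]
Compare 38 vs 34: take 34 from right. Merged: [2, 4, 4, 12, 23, 30, 30, 32, 33, 34]
Append remaining from left: [38]. Merged: [2, 4, 4, 12, 23, 30, 30, 32, 33, 34, 38]

Final merged array: [2, 4, 4, 12, 23, 30, 30, 32, 33, 34, 38]
Total comparisons: 10

The merged array is [2, 4, 4, 12, 23, 30, 30, 32, 33, 34, 38], requiring 10 comparisons. The merge step runs in O(n) time where n is the total number of elements.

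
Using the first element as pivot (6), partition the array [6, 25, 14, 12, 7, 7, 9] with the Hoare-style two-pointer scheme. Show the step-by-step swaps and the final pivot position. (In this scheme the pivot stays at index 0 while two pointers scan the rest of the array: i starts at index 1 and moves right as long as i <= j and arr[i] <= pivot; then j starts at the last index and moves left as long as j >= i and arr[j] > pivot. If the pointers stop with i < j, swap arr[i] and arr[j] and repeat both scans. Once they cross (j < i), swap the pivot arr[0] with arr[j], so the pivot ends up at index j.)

Hoare-style two-pointer partition with pivot = 6:

Initial array: [6, 25, 14, 12, 7, 7, 9]

Pointers start at i = 1, j = 6.
i ends at 1, j ends at 0: the pointers have crossed (j < i), so scanning stops.

j = 0, so swapping arr[0] with arr[j] leaves the pivot at position 0: [6, 25, 14, 12, 7, 7, 9]
Pivot position: 0

After partitioning with pivot 6, the array becomes [6, 25, 14, 12, 7, 7, 9]. The pivot is placed at index 0. All elements to the left of the pivot are <= 6, and all elements to the right are > 6.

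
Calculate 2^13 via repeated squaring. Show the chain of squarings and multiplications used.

Computing 2^13 by squaring (build up from 2^1; each line after the first costs one multiplication):

2^1 = 2
2^2 = (2^1)^2 = 2^2 = 4
2^3 = 2 * 2^2 = 2 * 4 = 8
2^6 = (2^3)^2 = 8^2 = 64
2^12 = (2^6)^2 = 64^2 = 4096
2^13 = 2 * 2^12 = 2 * 4096 = 8192

Result: 8192
Multiplications needed: 5 (5 lines after 2^1)

2^13 = 8192. Using exponentiation by squaring, this requires 5 multiplications. The key idea: if the exponent is even, square the half-power; if odd, multiply by the base once.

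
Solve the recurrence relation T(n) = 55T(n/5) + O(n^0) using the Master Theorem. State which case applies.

Master Theorem for T(n) = 55T(n/5) + O(n^0):

a = 55, b = 5, c = 0
log_b(a) = log_5(55) = 2.4899

Case 1: c = 0 < log_5(55) = 2.4899
T(n) = O(n^(log_5 55))

For T(n) = 55T(n/5) + O(n^0): log_5(55) = 2.4899. This is Case 1 of the Master Theorem (c < log_b(a), work dominated by leaves), giving O(n^(log_5 55)).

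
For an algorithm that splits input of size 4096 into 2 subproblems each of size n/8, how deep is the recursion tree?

For divide and conquer with division factor 8:

Problem sizes at each level:
Level 0: 4096
Level 1: 512
Level 2: 64
Level 3: 8
Level 4: 1

The root is level 0 and the size-1 base case is level 4 (the tree spans levels 0 through 4, i.e. 5 levels counting the root), so the depth is the number of divisions: log_8(4096) = 4

The recursion tree depth is log_8(4096) = 4. At each level, the problem size is divided by 8, so it takes 4 divisions to reduce to a base case of size 1. The algorithm makes 2 recursive calls at each level.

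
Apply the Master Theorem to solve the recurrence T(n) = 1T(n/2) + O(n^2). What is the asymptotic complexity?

Master Theorem for T(n) = 1T(n/2) + O(n^2):

a = 1, b = 2, c = 2
log_b(a) = log_2(1) = 0.0000

Case 3: c = 2 > log_2(1) = 0.0000
T(n) = O(n^2) = O(n^2)

For T(n) = 1T(n/2) + O(n^2): log_2(1) = 0.0000. This is Case 3 of the Master Theorem (c > log_b(a), work dominated by root), giving O(n^2).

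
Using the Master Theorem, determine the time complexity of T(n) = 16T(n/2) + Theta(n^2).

Master Theorem for T(n) = 16T(n/2) + O(n^2):

a = 16, b = 2, c = 2
log_b(a) = log_2(16) = 4.0000

Case 1: c = 2 < log_2(16) = 4.0000
T(n) = O(n^(log_2 16)) = O(n^4)

For T(n) = 16T(n/2) + O(n^2): log_2(16) = 4.0000. This is Case 1 of the Master Theorem (c < log_b(a), work dominated by leaves), giving O(n^4).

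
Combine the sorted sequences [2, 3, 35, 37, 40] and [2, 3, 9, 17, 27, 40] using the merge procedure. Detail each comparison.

Merging process:

Compare 2 vs 2: take 2 from left. Merged: [2]
Compare 3 vs 2: take 2 from right. Merged: [2, 2]
Compare 3 vs 3: take 3 from left. Merged: [2, 2, 3]
Compare 35 vs 3: take 3 from right. Merged: [2, 2, 3, 3]
Compare 35 vs 9: take 9 from right. Merged: [2, 2, 3, 3, 9]
Compare 35 vs 17: take 17 from right. Merged: [2, 2, 3, 3, 9, 17]
Compare 35 vs 27: take 27 from right. Merged: [2, 2, 3, 3, 9, 17, 27]
Compare 35 vs 40: take 35 from left. Merged: [2, 2, 3, 3, 9, 17, 27, 35]
Compare 37 vs 40: take 37 from left. Merged: [2, 2, 3, 3, 9, 17, 27, 35, 37]
Compare 40 vs 40: take 40 from left. Merged: [2, 2, 3, 3, 9, 17, 27, 35, 37, 40]
Append remaining from right: [40]. Merged: [2, 2, 3, 3, 9, 17, 27, 35, 37, 40, 40]

Final merged array: [2, 2, 3, 3, 9, 17, 27, 35, 37, 40, 40]
Total comparisons: 10

The merged array is [2, 2, 3, 3, 9, 17, 27, 35, 37, 40, 40], requiring 10 comparisons. The merge step runs in O(n) time where n is the total number of elements.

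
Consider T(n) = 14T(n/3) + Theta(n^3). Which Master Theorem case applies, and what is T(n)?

Master Theorem for T(n) = 14T(n/3) + O(n^3):

a = 14, b = 3, c = 3
log_b(a) = log_3(14) = 2.4022

Case 3: c = 3 > log_3(14) = 2.4022
T(n) = O(n^3) = O(n^3)

For T(n) = 14T(n/3) + O(n^3): log_3(14) = 2.4022. This is Case 3 of the Master Theorem (c > log_b(a), work dominated by root), giving O(n^3).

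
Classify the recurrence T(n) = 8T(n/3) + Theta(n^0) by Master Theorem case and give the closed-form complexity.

Master Theorem for T(n) = 8T(n/3) + O(n^0):

a = 8, b = 3, c = 0
log_b(a) = log_3(8) = 1.8928

Case 1: c = 0 < log_3(8) = 1.8928
T(n) = O(n^(log_3 8))

For T(n) = 8T(n/3) + O(n^0): log_3(8) = 1.8928. This is Case 1 of the Master Theorem (c < log_b(a), work dominated by leaves), giving O(n^(log_3 8)).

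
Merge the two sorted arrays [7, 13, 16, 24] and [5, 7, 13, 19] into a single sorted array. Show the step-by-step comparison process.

Merging process:

Compare 7 vs 5: take 5 from right. Merged: [5]
Compare 7 vs 7: take 7 from left. Merged: [5, 7]
Compare 13 vs 7: take 7 from right. Merged: [5, 7, 7]
Compare 13 vs 13: take 13 from left. Merged: [5, 7, 7, 13]
Compare 16 vs 13: take 13 from right. Merged: [5, 7, 7, 13, 13]
Compare 16 vs 19: take 16 from left. Merged: [5, 7, 7, 13, 13, 16]
Compare 24 vs 19: take 19 from right. Merged: [5, 7, 7, 13, 13, 16, 19]
Append remaining from left: [24]. Merged: [5, 7, 7, 13, 13, 16, 19, 24]

Final merged array: [5, 7, 7, 13, 13, 16, 19, 24]
Total comparisons: 7

The merged array is [5, 7, 7, 13, 13, 16, 19, 24], requiring 7 comparisons. The merge step runs in O(n) time where n is the total number of elements.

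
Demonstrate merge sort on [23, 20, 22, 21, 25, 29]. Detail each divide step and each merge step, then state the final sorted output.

Merge sort trace:

Split: [23, 20, 22, 21, 25, 29] -> [23, 20, 22] and [21, 25, 29]
  Split: [23, 20, 22] -> [23] and [20, 22]
    Split: [20, 22] -> [20] and [22]
    Merge: [20] + [22] -> [20, 22]
  Merge: [23] + [20, 22] -> [20, 22, 23]
  Split: [21, 25, 29] -> [21] and [25, 29]
    Split: [25, 29] -> [25] and [29]
    Merge: [25] + [29] -> [25, 29]
  Merge: [21] + [25, 29] -> [21, 25, 29]
Merge: [20, 22, 23] + [21, 25, 29] -> [20, 21, 22, 23, 25, 29]

Final sorted array: [20, 21, 22, 23, 25, 29]

The merge sort proceeds by recursively splitting the array and merging sorted halves.
After all merges, the sorted array is [20, 21, 22, 23, 25, 29].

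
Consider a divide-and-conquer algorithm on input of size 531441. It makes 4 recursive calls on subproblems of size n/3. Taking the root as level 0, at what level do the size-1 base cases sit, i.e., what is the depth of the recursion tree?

For divide and conquer with division factor 3:

Problem sizes at each level:
Level 0: 531441
Level 1: 177147
Level 2: 59049
Level 3: 19683
Level 4: 6561
Level 5: 2187
Level 6: 729
Level 7: 243
Level 8: 81
Level 9: 27
Level 10: 9
Level 11: 3
Level 12: 1

The root is level 0 and the size-1 base case is level 12 (the tree spans levels 0 through 12, i.e. 13 levels counting the root), so the depth is the number of divisions: log_3(531441) = 12

The recursion tree depth is log_3(531441) = 12. At each level, the problem size is divided by 3, so it takes 12 divisions to reduce to a base case of size 1. The algorithm makes 4 recursive calls at each level.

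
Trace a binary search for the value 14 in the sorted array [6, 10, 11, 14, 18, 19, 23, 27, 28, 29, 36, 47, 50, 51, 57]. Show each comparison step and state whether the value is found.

Binary search for 14 in [6, 10, 11, 14, 18, 19, 23, 27, 28, 29, 36, 47, 50, 51, 57]:

lo=0, hi=14, mid=7, arr[mid]=27 -> 27 > 14, search left half
lo=0, hi=6, mid=3, arr[mid]=14 -> Found target at index 3!

Binary search finds 14 at index 3 after 2 comparisons. The search repeatedly halves the search space by comparing with the middle element.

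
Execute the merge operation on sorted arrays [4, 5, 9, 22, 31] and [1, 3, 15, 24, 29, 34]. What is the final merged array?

Merging process:

Compare 4 vs 1: take 1 from right. Merged: [1]
Compare 4 vs 3: take 3 from right. Merged: [1, 3]
Compare 4 vs 15: take 4 from left. Merged: [1, 3, 4]
Compare 5 vs 15: take 5 from left. Merged: [1, 3, 4, 5]
Compare 9 vs 15: take 9 from left. Merged: [1, 3, 4, 5, 9]
Compare 22 vs 15: take 15 from right. Merged: [1, 3, 4, 5, 9, 15]
Compare 22 vs 24: take 22 from left. Merged: [1, 3, 4, 5, 9, 15, 22]
Compare 31 vs 24: take 24 from right. Merged: [1, 3, 4, 5, 9, 15, 22, 24]
Compare 31 vs 29: take 29 from right. Merged: [1, 3, 4, 5, 9, 15, 22, 24, 29]
Compare 31 vs 34: take 31 from left. Merged: [1, 3, 4, 5, 9, 15, 22, 24, 29, 31]
Append remaining from right: [34]. Merged: [1, 3, 4, 5, 9, 15, 22, 24, 29, 31, 34]

Final merged array: [1, 3, 4, 5, 9, 15, 22, 24, 29, 31, 34]
Total comparisons: 10

The merged array is [1, 3, 4, 5, 9, 15, 22, 24, 29, 31, 34], requiring 10 comparisons. The merge step runs in O(n) time where n is the total number of elements.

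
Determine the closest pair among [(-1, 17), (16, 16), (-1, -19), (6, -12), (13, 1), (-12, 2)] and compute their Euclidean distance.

Computing all pairwise distances among 6 points:

d((-1, 17), (16, 16)) = 17.0294
d((-1, 17), (-1, -19)) = 36.0
d((-1, 17), (6, -12)) = 29.8329
d((-1, 17), (13, 1)) = 21.2603
d((-1, 17), (-12, 2)) = 18.6011
d((16, 16), (-1, -19)) = 38.9102
d((16, 16), (6, -12)) = 29.7321
d((16, 16), (13, 1)) = 15.2971
d((16, 16), (-12, 2)) = 31.305
d((-1, -19), (6, -12)) = 9.8995 <-- minimum
d((-1, -19), (13, 1)) = 24.4131
d((-1, -19), (-12, 2)) = 23.7065
d((6, -12), (13, 1)) = 14.7648
d((6, -12), (-12, 2)) = 22.8035
d((13, 1), (-12, 2)) = 25.02

Closest pair: (-1, -19) and (6, -12) with distance 9.8995

The closest pair is (-1, -19) and (6, -12) with Euclidean distance 9.8995. For 6 points, brute-force pairwise comparison is shown above. For large n, the divide-and-conquer algorithm (sort by x, recurse on halves, check the dividing strip) achieves O(n log n).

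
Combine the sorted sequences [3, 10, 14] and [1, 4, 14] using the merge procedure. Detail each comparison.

Merging process:

Compare 3 vs 1: take 1 from right. Merged: [1]
Compare 3 vs 4: take 3 from left. Merged: [1, 3]
Compare 10 vs 4: take 4 from right. Merged: [1, 3, 4]
Compare 10 vs 14: take 10 from left. Merged: [1, 3, 4, 10]
Compare 14 vs 14: take 14 from left. Merged: [1, 3, 4, 10, 14]
Append remaining from right: [14]. Merged: [1, 3, 4, 10, 14, 14]

Final merged array: [1, 3, 4, 10, 14, 14]
Total comparisons: 5

The merged array is [1, 3, 4, 10, 14, 14], requiring 5 comparisons. The merge step runs in O(n) time where n is the total number of elements.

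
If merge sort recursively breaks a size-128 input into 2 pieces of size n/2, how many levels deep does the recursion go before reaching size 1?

For divide and conquer with division factor 2:

Problem sizes at each level:
Level 0: 128
Level 1: 64
Level 2: 32
Level 3: 16
Level 4: 8
Level 5: 4
Level 6: 2
Level 7: 1

The root is level 0 and the size-1 base case is level 7 (the tree spans levels 0 through 7, i.e. 8 levels counting the root), so the depth is the number of divisions: log_2(128) = 7

The recursion tree depth is log_2(128) = 7. At each level, the problem size is divided by 2, so it takes 7 divisions to reduce to a base case of size 1. The algorithm makes 2 recursive calls at each level.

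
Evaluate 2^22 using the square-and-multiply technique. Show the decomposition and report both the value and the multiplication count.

Computing 2^22 by squaring (build up from 2^1; each line after the first costs one multiplication):

2^1 = 2
2^2 = (2^1)^2 = 2^2 = 4
2^4 = (2^2)^2 = 4^2 = 16
2^5 = 2 * 2^4 = 2 * 16 = 32
2^10 = (2^5)^2 = 32^2 = 1024
2^11 = 2 * 2^10 = 2 * 1024 = 2048
2^22 = (2^11)^2 = 2048^2 = 4194304

Result: 4194304
Multiplications needed: 6 (6 lines after 2^1)

2^22 = 4194304. Using exponentiation by squaring, this requires 6 multiplications. The key idea: if the exponent is even, square the half-power; if odd, multiply by the base once.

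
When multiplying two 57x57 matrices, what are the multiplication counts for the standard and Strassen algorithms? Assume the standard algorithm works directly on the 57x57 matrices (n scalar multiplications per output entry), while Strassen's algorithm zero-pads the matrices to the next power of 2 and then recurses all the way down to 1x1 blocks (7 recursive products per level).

Matrix multiplication for 57x57 matrices:

Strassen's algorithm requires power-of-2 dimensions. Pad 57x57 to 64x64 (next power of 2).

Standard algorithm: 57^3 = 185193 multiplications
Strassen's algorithm: 7^(log2(64)) = 7^6 = 117649 multiplications
Savings: 185193 - 117649 = 67544 multiplications

Standard: 185193 multiplications (57^3). Strassen: 117649 multiplications (7^6, after padding to 64x64). Strassen reduces 8 recursive multiplications to 7 at each level.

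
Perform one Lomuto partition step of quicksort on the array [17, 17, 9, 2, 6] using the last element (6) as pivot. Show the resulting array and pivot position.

Lomuto partition with pivot = 6:

Initial array: [17, 17, 9, 2, 6]

arr[0]=17 > 6: no swap
arr[1]=17 > 6: no swap
arr[2]=9 > 6: no swap
arr[3]=2 <= 6: swap with position 0, array becomes [2, 17, 9, 17, 6]

Place pivot at position 1: [2, 6, 9, 17, 17]
Pivot position: 1

After partitioning with pivot 6, the array becomes [2, 6, 9, 17, 17]. The pivot is placed at index 1. All elements to the left of the pivot are <= 6, and all elements to the right are > 6.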